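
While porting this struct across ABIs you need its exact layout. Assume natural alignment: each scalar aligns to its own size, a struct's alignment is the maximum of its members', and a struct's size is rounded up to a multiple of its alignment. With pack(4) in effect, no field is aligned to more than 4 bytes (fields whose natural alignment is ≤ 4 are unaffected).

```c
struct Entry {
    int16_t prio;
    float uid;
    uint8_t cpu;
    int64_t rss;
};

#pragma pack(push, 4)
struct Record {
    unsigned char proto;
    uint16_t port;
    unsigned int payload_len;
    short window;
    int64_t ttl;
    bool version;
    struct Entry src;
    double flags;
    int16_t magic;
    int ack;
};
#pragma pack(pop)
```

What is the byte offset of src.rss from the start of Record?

40

Entry: prio at 0 (size 2, align 2) → ends 2; pad 2 to align 4 for uid; uid at 4 (size 4, align 4) → ends 8; cpu at 8 (size 1, align 1) → ends 9; pad 7 to align 8 for rss; rss at 16 (size 8, align 8) → ends 24; total 24 bytes, alignment 8
proto at 0 (size 1, align 1) → ends 1
pad 1 to align 2 for port
port at 2 (size 2, align 2) → ends 4
payload_len at 4 (size 4, align 4) → ends 8
window at 8 (size 2, align 2) → ends 10
pad 2 to align 4 for ttl
ttl at 12 (size 8, align 4) → ends 20
version at 20 (size 1, align 1) → ends 21
pad 3 to align 4 for src
src at 24 (size 24, align 4) → ends 48
within Entry: rss at 16
24 + 16 = 40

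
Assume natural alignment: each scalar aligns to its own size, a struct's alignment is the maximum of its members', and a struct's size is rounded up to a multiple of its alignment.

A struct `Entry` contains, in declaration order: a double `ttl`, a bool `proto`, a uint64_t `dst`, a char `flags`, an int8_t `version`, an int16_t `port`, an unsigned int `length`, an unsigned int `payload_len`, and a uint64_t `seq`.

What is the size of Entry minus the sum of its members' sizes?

11

0..8  ttl  (8B, 8-aligned)
8..9  proto  (1B, 1-aligned)
9..16  -- padding (7B)
16..24  dst  (8B, 8-aligned)
24..25  flags  (1B, 1-aligned)
25..26  version  (1B, 1-aligned)
26..28  port  (2B, 2-aligned)
28..32  length  (4B, 4-aligned)
32..36  payload_len  (4B, 4-aligned)
36..40  -- padding (4B)
40..48  seq  (8B, 8-aligned)
sizeof = 48, alignof = 8
data bytes 37, size 48 → padding 11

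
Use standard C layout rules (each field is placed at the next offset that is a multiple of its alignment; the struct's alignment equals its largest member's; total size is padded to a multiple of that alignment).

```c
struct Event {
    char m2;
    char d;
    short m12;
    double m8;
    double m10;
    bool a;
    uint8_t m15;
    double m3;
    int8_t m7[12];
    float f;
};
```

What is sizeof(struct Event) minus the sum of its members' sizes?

@0: m2 [1B, align 1] → 1
@1: d [1B, align 1] → 2
@2: m12 [2B, align 2] → 4
+4 pad (align 8)
@8: m8 [8B, align 8] → 16
@16: m10 [8B, align 8] → 24
@24: a [1B, align 1] → 25
@25: m15 [1B, align 1] → 26
+6 pad (align 8)
@32: m3 [8B, align 8] → 40
@40: m7 [12B, align 1] → 52
@52: f [4B, align 4] → 56
size 56, align 8
data bytes 46, size 56 → padding 10

10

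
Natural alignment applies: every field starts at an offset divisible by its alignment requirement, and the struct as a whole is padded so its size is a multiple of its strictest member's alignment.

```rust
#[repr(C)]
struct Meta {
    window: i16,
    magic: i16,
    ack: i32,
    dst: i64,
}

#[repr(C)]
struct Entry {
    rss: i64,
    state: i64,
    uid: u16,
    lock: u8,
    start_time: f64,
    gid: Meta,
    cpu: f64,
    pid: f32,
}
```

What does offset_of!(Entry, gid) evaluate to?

32

Meta: window at 0 (size 2, align 2) → ends 2; magic at 2 (size 2, align 2) → ends 4; ack at 4 (size 4, align 4) → ends 8; dst at 8 (size 8, align 8) → ends 16; total 16 bytes, alignment 8
rss at 0 (size 8, align 8) → ends 8
state at 8 (size 8, align 8) → ends 16
uid at 16 (size 2, align 2) → ends 18
lock at 18 (size 1, align 1) → ends 19
pad 5 to align 8 for start_time
start_time at 24 (size 8, align 8) → ends 32
gid at 32 (size 16, align 8) → ends 48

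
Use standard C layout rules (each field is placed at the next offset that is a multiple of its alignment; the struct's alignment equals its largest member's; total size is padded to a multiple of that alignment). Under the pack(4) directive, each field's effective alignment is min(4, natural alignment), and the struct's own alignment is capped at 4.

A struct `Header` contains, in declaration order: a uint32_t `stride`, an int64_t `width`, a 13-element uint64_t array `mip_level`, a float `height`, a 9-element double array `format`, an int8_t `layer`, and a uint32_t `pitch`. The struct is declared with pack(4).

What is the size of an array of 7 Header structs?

0..4  stride  (4B, 4-aligned)
4..12  width  (8B, 4-aligned)
12..116  mip_level  (104B, 4-aligned)
116..120  height  (4B, 4-aligned)
120..192  format  (72B, 4-aligned)
192..193  layer  (1B, 1-aligned)
193..196  -- padding (3B)
196..200  pitch  (4B, 4-aligned)
sizeof = 200, alignof = 4
array of 7: 7 × 200 = 1400

1400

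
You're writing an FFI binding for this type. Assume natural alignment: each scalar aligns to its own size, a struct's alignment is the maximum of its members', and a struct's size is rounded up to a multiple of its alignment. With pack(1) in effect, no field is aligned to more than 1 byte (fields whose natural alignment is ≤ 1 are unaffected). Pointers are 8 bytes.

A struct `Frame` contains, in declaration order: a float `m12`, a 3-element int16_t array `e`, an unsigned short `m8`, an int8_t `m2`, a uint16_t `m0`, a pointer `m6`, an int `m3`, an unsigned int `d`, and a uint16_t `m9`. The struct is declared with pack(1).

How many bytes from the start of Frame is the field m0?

13

@0: m12 [4B, align 1] → 4
@4: e [6B, align 1] → 10
@10: m8 [2B, align 1] → 12
@12: m2 [1B, align 1] → 13
@13: m0 [2B, align 1] → 15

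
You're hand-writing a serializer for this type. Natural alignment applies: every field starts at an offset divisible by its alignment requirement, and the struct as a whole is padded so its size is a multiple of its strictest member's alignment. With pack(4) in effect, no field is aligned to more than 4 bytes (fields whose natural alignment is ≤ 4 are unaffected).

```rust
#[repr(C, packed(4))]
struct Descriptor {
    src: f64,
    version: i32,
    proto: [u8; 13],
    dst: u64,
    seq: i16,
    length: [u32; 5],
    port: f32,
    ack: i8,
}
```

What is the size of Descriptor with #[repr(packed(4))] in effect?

0..8  src  (8B, 4-aligned)
8..12  version  (4B, 4-aligned)
12..25  proto  (13B, 1-aligned)
25..28  -- padding (3B)
28..36  dst  (8B, 4-aligned)
36..38  seq  (2B, 2-aligned)
38..40  -- padding (2B)
40..60  length  (20B, 4-aligned)
60..64  port  (4B, 4-aligned)
64..65  ack  (1B, 1-aligned)
65..68  -- tail padding (3B)
sizeof = 68, alignof = 4

68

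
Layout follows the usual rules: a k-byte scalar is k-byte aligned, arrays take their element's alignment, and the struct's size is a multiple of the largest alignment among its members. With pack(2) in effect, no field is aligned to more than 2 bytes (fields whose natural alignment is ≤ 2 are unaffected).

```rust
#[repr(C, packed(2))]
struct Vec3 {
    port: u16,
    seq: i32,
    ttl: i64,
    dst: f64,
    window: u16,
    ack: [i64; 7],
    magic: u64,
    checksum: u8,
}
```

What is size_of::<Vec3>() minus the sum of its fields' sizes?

1

0..2  port  (2B, 2-aligned)
2..6  seq  (4B, 2-aligned)
6..14  ttl  (8B, 2-aligned)
14..22  dst  (8B, 2-aligned)
22..24  window  (2B, 2-aligned)
24..80  ack  (56B, 2-aligned)
80..88  magic  (8B, 2-aligned)
88..89  checksum  (1B, 1-aligned)
89..90  -- tail padding (1B)
sizeof = 90, alignof = 2
data bytes 89, size 90 → padding 1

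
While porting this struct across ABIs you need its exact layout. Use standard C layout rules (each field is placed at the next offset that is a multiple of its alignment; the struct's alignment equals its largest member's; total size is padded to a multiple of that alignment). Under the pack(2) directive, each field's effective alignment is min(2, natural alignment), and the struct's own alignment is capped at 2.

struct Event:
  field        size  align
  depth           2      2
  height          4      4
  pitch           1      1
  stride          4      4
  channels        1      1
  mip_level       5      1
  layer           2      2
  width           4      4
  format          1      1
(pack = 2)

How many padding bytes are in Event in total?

2

@0: depth [2B, align 2] → 2
@2: height [4B, align 2] → 6
@6: pitch [1B, align 1] → 7
+1 pad (align 2)
@8: stride [4B, align 2] → 12
@12: channels [1B, align 1] → 13
@13: mip_level [5B, align 1] → 18
@18: layer [2B, align 2] → 20
@20: width [4B, align 2] → 24
@24: format [1B, align 1] → 25
+1 tail pad (align 2)
size 26, align 2
data bytes 24, size 26 → padding 2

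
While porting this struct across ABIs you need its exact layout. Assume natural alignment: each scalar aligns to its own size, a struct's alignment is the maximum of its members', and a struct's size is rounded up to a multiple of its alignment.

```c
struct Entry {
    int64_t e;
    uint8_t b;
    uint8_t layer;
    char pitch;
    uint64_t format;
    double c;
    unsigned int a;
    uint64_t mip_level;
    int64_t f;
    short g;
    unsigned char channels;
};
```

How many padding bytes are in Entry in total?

14

e at 0 (size 8, align 8) → ends 8
b at 8 (size 1, align 1) → ends 9
layer at 9 (size 1, align 1) → ends 10
pitch at 10 (size 1, align 1) → ends 11
pad 5 to align 8 for format
format at 16 (size 8, align 8) → ends 24
c at 24 (size 8, align 8) → ends 32
a at 32 (size 4, align 4) → ends 36
pad 4 to align 8 for mip_level
mip_level at 40 (size 8, align 8) → ends 48
f at 48 (size 8, align 8) → ends 56
g at 56 (size 2, align 2) → ends 58
channels at 58 (size 1, align 1) → ends 59
tail pad 5 to reach multiple of 8
total 64 bytes, alignment 8
data bytes 50, size 64 → padding 14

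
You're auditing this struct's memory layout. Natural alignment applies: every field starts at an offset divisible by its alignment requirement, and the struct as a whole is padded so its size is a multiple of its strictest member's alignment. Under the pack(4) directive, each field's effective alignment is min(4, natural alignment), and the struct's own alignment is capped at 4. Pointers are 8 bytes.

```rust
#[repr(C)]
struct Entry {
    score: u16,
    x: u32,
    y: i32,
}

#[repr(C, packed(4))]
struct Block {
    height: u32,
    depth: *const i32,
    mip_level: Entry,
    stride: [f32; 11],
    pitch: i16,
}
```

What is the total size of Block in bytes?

Entry: @0: score [2B, align 2] → 2; +2 pad (align 4); @4: x [4B, align 4] → 8; @8: y [4B, align 4] → 12; size 12, align 4
@0: height [4B, align 4] → 4
@4: depth [8B, align 4] → 12
@12: mip_level [12B, align 4] → 24
@24: stride [44B, align 4] → 68
@68: pitch [2B, align 2] → 70
+2 tail pad (align 4)
size 72, align 4

72 bytes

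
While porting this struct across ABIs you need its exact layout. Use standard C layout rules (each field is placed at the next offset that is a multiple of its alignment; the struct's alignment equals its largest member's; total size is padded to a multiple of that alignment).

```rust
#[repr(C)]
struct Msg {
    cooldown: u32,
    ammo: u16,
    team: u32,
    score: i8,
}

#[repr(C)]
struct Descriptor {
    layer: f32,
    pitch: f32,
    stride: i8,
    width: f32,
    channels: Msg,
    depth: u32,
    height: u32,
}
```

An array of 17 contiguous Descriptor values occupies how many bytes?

680

Msg: cooldown at 0 (size 4, align 4) → ends 4; ammo at 4 (size 2, align 2) → ends 6; pad 2 to align 4 for team; team at 8 (size 4, align 4) → ends 12; score at 12 (size 1, align 1) → ends 13; tail pad 3 to reach multiple of 4; total 16 bytes, alignment 4
layer at 0 (size 4, align 4) → ends 4
pitch at 4 (size 4, align 4) → ends 8
stride at 8 (size 1, align 1) → ends 9
pad 3 to align 4 for width
width at 12 (size 4, align 4) → ends 16
channels at 16 (size 16, align 4) → ends 32
depth at 32 (size 4, align 4) → ends 36
height at 36 (size 4, align 4) → ends 40
total 40 bytes, alignment 4
array of 17: 17 × 40 = 680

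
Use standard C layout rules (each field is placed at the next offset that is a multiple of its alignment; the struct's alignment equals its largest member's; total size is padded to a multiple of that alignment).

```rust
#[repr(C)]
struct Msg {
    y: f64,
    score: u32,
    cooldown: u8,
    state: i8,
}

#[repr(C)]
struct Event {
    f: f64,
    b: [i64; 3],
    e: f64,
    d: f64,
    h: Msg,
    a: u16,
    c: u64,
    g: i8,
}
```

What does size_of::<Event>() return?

Msg: 0..8  y  (8B, 8-aligned); 8..12  score  (4B, 4-aligned); 12..13  cooldown  (1B, 1-aligned); 13..14  state  (1B, 1-aligned); 14..16  -- tail padding (2B); sizeof = 16, alignof = 8
0..8  f  (8B, 8-aligned)
8..32  b  (24B, 8-aligned)
32..40  e  (8B, 8-aligned)
40..48  d  (8B, 8-aligned)
48..64  h  (16B, 8-aligned)
64..66  a  (2B, 2-aligned)
66..72  -- padding (6B)
72..80  c  (8B, 8-aligned)
80..81  g  (1B, 1-aligned)
81..88  -- tail padding (7B)
sizeof = 88, alignof = 8

88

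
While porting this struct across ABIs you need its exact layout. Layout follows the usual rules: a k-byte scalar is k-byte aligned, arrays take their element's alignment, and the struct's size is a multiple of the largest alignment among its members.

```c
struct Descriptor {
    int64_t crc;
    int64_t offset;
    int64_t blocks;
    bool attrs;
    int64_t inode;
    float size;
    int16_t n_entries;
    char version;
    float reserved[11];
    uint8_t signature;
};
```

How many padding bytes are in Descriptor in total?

11

@0: crc [8B, align 8] → 8
@8: offset [8B, align 8] → 16
@16: blocks [8B, align 8] → 24
@24: attrs [1B, align 1] → 25
+7 pad (align 8)
@32: inode [8B, align 8] → 40
@40: size [4B, align 4] → 44
@44: n_entries [2B, align 2] → 46
@46: version [1B, align 1] → 47
+1 pad (align 4)
@48: reserved [44B, align 4] → 92
@92: signature [1B, align 1] → 93
+3 tail pad (align 8)
size 96, align 8
data bytes 85, size 96 → padding 11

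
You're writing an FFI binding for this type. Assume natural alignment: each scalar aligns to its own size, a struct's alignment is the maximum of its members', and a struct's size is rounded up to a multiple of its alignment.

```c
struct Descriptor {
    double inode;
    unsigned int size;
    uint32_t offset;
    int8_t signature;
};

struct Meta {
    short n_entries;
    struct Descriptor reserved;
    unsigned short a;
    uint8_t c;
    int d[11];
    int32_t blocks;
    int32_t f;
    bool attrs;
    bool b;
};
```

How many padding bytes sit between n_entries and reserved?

6

Descriptor: 0..8  inode  (8B, 8-aligned); 8..12  size  (4B, 4-aligned); 12..16  offset  (4B, 4-aligned); 16..17  signature  (1B, 1-aligned); 17..24  -- tail padding (7B); sizeof = 24, alignof = 8
0..2  n_entries  (2B, 2-aligned)
2..8  -- padding (6B)
8..32  reserved  (24B, 8-aligned)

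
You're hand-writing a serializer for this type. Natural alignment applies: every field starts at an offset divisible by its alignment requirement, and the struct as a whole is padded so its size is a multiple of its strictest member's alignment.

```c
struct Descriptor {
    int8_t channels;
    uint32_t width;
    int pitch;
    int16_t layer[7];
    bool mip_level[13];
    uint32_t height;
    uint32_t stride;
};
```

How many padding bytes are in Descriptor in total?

4

channels at 0 (size 1, align 1) → ends 1
pad 3 to align 4 for width
width at 4 (size 4, align 4) → ends 8
pitch at 8 (size 4, align 4) → ends 12
layer at 12 (size 14, align 2) → ends 26
mip_level at 26 (size 13, align 1) → ends 39
pad 1 to align 4 for height
height at 40 (size 4, align 4) → ends 44
stride at 44 (size 4, align 4) → ends 48
total 48 bytes, alignment 4
data bytes 44, size 48 → padding 4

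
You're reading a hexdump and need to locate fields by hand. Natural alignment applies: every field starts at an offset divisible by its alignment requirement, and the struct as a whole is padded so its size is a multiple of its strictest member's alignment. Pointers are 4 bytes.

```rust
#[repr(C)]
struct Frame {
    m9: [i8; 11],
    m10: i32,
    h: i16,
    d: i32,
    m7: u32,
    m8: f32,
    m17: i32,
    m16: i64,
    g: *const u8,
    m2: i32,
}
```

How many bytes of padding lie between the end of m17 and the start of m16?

@0: m9 [11B, align 1] → 11
+1 pad (align 4)
@12: m10 [4B, align 4] → 16
@16: h [2B, align 2] → 18
+2 pad (align 4)
@20: d [4B, align 4] → 24
@24: m7 [4B, align 4] → 28
@28: m8 [4B, align 4] → 32
@32: m17 [4B, align 4] → 36
+4 pad (align 8)
@40: m16 [8B, align 8] → 48

4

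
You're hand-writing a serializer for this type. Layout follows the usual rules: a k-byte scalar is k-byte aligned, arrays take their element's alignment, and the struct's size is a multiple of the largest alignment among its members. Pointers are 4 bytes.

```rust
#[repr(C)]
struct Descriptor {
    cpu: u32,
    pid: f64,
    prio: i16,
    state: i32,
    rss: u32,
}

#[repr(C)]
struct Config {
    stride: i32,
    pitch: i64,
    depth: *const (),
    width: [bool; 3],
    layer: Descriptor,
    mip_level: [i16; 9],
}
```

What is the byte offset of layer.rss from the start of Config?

48

Descriptor: cpu at 0 (size 4, align 4) → ends 4; pad 4 to align 8 for pid; pid at 8 (size 8, align 8) → ends 16; prio at 16 (size 2, align 2) → ends 18; pad 2 to align 4 for state; state at 20 (size 4, align 4) → ends 24; rss at 24 (size 4, align 4) → ends 28; tail pad 4 to reach multiple of 8; total 32 bytes, alignment 8
stride at 0 (size 4, align 4) → ends 4
pad 4 to align 8 for pitch
pitch at 8 (size 8, align 8) → ends 16
depth at 16 (size 4, align 4) → ends 20
width at 20 (size 3, align 1) → ends 23
pad 1 to align 8 for layer
layer at 24 (size 32, align 8) → ends 56
within Descriptor: rss at 24
24 + 24 = 48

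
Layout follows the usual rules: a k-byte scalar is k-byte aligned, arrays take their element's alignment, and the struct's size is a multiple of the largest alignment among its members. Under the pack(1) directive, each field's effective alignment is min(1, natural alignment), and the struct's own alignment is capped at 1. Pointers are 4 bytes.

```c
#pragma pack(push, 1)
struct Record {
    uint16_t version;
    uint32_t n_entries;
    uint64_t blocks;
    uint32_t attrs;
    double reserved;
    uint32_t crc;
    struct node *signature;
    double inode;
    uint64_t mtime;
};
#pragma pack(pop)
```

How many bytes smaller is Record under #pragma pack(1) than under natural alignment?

6

natural layout:
  version at 0 (size 2, align 2) → ends 2
  pad 2 to align 4 for n_entries
  n_entries at 4 (size 4, align 4) → ends 8
  blocks at 8 (size 8, align 8) → ends 16
  attrs at 16 (size 4, align 4) → ends 20
  pad 4 to align 8 for reserved
  reserved at 24 (size 8, align 8) → ends 32
  crc at 32 (size 4, align 4) → ends 36
  signature at 36 (size 4, align 4) → ends 40
  inode at 40 (size 8, align 8) → ends 48
  mtime at 48 (size 8, align 8) → ends 56
  total 56 bytes, alignment 8
packed(1) layout:
  version at 0 (size 2, align 1) → ends 2
  n_entries at 2 (size 4, align 1) → ends 6
  blocks at 6 (size 8, align 1) → ends 14
  attrs at 14 (size 4, align 1) → ends 18
  reserved at 18 (size 8, align 1) → ends 26
  crc at 26 (size 4, align 1) → ends 30
  signature at 30 (size 4, align 1) → ends 34
  inode at 34 (size 8, align 1) → ends 42
  mtime at 42 (size 8, align 1) → ends 50
  total 50 bytes, alignment 1
56 − 50 = 6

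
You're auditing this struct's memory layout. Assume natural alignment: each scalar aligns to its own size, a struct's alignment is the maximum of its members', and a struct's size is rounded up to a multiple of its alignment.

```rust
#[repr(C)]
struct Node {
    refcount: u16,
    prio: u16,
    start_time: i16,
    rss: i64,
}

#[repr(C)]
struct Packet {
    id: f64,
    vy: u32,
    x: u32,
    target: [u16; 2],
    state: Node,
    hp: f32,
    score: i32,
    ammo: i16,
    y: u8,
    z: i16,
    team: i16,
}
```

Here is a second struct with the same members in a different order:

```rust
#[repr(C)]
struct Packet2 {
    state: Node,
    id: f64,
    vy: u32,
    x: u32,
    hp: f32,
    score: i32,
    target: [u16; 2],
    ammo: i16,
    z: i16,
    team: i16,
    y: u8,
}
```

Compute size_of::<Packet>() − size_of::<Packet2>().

0

Node: @0: refcount [2B, align 2] → 2; @2: prio [2B, align 2] → 4; @4: start_time [2B, align 2] → 6; +2 pad (align 8); @8: rss [8B, align 8] → 16; size 16, align 8
@0: id [8B, align 8] → 8
@8: vy [4B, align 4] → 12
@12: x [4B, align 4] → 16
@16: target [4B, align 2] → 20
+4 pad (align 8)
@24: state [16B, align 8] → 40
@40: hp [4B, align 4] → 44
@44: score [4B, align 4] → 48
@48: ammo [2B, align 2] → 50
@50: y [1B, align 1] → 51
+1 pad (align 2)
@52: z [2B, align 2] → 54
@54: team [2B, align 2] → 56
size 56, align 8
— Packet2 —
@0: state [16B, align 8] → 16
@16: id [8B, align 8] → 24
@24: vy [4B, align 4] → 28
@28: x [4B, align 4] → 32
@32: hp [4B, align 4] → 36
@36: score [4B, align 4] → 40
@40: target [4B, align 2] → 44
@44: ammo [2B, align 2] → 46
@46: z [2B, align 2] → 48
@48: team [2B, align 2] → 50
@50: y [1B, align 1] → 51
+5 tail pad (align 8)
size 56, align 8
56 − 56 = 0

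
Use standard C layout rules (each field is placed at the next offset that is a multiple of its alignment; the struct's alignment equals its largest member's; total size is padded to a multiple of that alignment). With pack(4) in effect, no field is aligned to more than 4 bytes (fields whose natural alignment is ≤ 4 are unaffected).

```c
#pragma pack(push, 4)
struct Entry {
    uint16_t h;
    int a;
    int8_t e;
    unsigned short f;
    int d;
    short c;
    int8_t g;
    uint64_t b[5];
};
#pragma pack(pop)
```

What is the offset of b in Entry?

20

0..2  h  (2B, 2-aligned)
2..4  -- padding (2B)
4..8  a  (4B, 4-aligned)
8..9  e  (1B, 1-aligned)
9..10  -- padding (1B)
10..12  f  (2B, 2-aligned)
12..16  d  (4B, 4-aligned)
16..18  c  (2B, 2-aligned)
18..19  g  (1B, 1-aligned)
19..20  -- padding (1B)
20..60  b  (40B, 4-aligned)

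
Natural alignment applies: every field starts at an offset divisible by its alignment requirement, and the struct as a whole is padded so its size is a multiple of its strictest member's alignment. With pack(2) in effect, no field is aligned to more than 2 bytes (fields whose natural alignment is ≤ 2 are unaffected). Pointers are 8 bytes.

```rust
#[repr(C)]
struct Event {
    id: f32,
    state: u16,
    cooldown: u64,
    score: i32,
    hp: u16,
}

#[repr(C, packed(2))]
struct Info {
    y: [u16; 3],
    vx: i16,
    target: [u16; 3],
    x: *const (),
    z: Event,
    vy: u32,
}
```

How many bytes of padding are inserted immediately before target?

Event: id at 0 (size 4, align 4) → ends 4; state at 4 (size 2, align 2) → ends 6; pad 2 to align 8 for cooldown; cooldown at 8 (size 8, align 8) → ends 16; score at 16 (size 4, align 4) → ends 20; hp at 20 (size 2, align 2) → ends 22; tail pad 2 to reach multiple of 8; total 24 bytes, alignment 8
y at 0 (size 6, align 2) → ends 6
vx at 6 (size 2, align 2) → ends 8
target at 8 (size 6, align 2) → ends 14

0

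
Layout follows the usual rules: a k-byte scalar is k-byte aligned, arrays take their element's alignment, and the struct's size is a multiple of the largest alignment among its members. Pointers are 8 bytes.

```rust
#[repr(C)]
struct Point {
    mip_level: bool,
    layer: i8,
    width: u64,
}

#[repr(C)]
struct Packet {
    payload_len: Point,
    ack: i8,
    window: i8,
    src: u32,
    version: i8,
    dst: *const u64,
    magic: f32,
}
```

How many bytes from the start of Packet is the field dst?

32

Point: mip_level at 0 (size 1, align 1) → ends 1; layer at 1 (size 1, align 1) → ends 2; pad 6 to align 8 for width; width at 8 (size 8, align 8) → ends 16; total 16 bytes, alignment 8
payload_len at 0 (size 16, align 8) → ends 16
ack at 16 (size 1, align 1) → ends 17
window at 17 (size 1, align 1) → ends 18
pad 2 to align 4 for src
src at 20 (size 4, align 4) → ends 24
version at 24 (size 1, align 1) → ends 25
pad 7 to align 8 for dst
dst at 32 (size 8, align 8) → ends 40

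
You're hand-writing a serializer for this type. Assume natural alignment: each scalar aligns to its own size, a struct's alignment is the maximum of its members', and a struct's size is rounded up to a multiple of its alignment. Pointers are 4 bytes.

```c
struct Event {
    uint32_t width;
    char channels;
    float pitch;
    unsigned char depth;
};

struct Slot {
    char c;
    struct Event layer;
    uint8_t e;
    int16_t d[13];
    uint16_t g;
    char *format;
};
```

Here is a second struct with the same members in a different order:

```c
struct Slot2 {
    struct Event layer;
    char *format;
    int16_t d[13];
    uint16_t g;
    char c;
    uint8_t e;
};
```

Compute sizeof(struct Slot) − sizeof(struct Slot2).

4

Event: width at 0 (size 4, align 4) → ends 4; channels at 4 (size 1, align 1) → ends 5; pad 3 to align 4 for pitch; pitch at 8 (size 4, align 4) → ends 12; depth at 12 (size 1, align 1) → ends 13; tail pad 3 to reach multiple of 4; total 16 bytes, alignment 4
c at 0 (size 1, align 1) → ends 1
pad 3 to align 4 for layer
layer at 4 (size 16, align 4) → ends 20
e at 20 (size 1, align 1) → ends 21
pad 1 to align 2 for d
d at 22 (size 26, align 2) → ends 48
g at 48 (size 2, align 2) → ends 50
pad 2 to align 4 for format
format at 52 (size 4, align 4) → ends 56
total 56 bytes, alignment 4
— Slot2 —
layer at 0 (size 16, align 4) → ends 16
format at 16 (size 4, align 4) → ends 20
d at 20 (size 26, align 2) → ends 46
g at 46 (size 2, align 2) → ends 48
c at 48 (size 1, align 1) → ends 49
e at 49 (size 1, align 1) → ends 50
tail pad 2 to reach multiple of 4
total 52 bytes, alignment 4
56 − 52 = 4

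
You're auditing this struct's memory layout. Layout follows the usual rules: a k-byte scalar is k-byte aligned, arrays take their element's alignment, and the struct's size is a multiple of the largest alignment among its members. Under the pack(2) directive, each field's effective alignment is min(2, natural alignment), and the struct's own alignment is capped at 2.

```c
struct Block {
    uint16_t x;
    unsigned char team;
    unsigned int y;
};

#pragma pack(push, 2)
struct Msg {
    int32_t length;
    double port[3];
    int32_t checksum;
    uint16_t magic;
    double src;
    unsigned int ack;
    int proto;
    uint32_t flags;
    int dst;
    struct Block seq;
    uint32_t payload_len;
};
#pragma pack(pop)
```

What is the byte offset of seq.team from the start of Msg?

60

Block: x at 0 (size 2, align 2) → ends 2; team at 2 (size 1, align 1) → ends 3; pad 1 to align 4 for y; y at 4 (size 4, align 4) → ends 8; total 8 bytes, alignment 4
length at 0 (size 4, align 2) → ends 4
port at 4 (size 24, align 2) → ends 28
checksum at 28 (size 4, align 2) → ends 32
magic at 32 (size 2, align 2) → ends 34
src at 34 (size 8, align 2) → ends 42
ack at 42 (size 4, align 2) → ends 46
proto at 46 (size 4, align 2) → ends 50
flags at 50 (size 4, align 2) → ends 54
dst at 54 (size 4, align 2) → ends 58
seq at 58 (size 8, align 2) → ends 66
within Block: team at 2
58 + 2 = 60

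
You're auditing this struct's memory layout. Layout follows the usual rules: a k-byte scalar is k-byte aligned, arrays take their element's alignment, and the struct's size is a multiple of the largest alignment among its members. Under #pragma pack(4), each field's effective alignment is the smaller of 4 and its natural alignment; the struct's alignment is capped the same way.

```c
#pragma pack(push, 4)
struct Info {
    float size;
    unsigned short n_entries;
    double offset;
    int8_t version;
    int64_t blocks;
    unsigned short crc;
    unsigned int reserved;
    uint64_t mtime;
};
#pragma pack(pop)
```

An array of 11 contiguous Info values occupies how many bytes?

484

size at 0 (size 4, align 4) → ends 4
n_entries at 4 (size 2, align 2) → ends 6
pad 2 to align 4 for offset
offset at 8 (size 8, align 4) → ends 16
version at 16 (size 1, align 1) → ends 17
pad 3 to align 4 for blocks
blocks at 20 (size 8, align 4) → ends 28
crc at 28 (size 2, align 2) → ends 30
pad 2 to align 4 for reserved
reserved at 32 (size 4, align 4) → ends 36
mtime at 36 (size 8, align 4) → ends 44
total 44 bytes, alignment 4
array of 11: 11 × 44 = 484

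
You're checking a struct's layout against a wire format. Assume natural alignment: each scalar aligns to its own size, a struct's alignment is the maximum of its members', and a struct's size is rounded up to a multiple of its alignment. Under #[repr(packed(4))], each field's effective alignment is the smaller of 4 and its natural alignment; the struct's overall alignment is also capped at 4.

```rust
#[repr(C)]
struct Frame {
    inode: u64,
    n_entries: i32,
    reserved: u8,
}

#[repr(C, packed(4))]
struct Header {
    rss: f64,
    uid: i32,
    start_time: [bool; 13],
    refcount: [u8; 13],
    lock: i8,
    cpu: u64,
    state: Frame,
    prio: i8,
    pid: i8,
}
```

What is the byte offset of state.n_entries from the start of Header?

Frame: inode at 0 (size 8, align 8) → ends 8; n_entries at 8 (size 4, align 4) → ends 12; reserved at 12 (size 1, align 1) → ends 13; tail pad 3 to reach multiple of 8; total 16 bytes, alignment 8
rss at 0 (size 8, align 4) → ends 8
uid at 8 (size 4, align 4) → ends 12
start_time at 12 (size 13, align 1) → ends 25
refcount at 25 (size 13, align 1) → ends 38
lock at 38 (size 1, align 1) → ends 39
pad 1 to align 4 for cpu
cpu at 40 (size 8, align 4) → ends 48
state at 48 (size 16, align 4) → ends 64
within Frame: n_entries at 8
48 + 8 = 56

56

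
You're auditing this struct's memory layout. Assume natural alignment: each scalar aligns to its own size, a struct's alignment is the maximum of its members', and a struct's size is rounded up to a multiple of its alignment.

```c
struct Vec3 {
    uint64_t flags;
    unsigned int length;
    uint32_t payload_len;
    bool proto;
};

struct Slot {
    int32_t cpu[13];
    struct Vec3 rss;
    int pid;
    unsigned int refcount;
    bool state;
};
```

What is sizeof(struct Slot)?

Vec3: 0..8  flags  (8B, 8-aligned); 8..12  length  (4B, 4-aligned); 12..16  payload_len  (4B, 4-aligned); 16..17  proto  (1B, 1-aligned); 17..24  -- tail padding (7B); sizeof = 24, alignof = 8
0..52  cpu  (52B, 4-aligned)
52..56  -- padding (4B)
56..80  rss  (24B, 8-aligned)
80..84  pid  (4B, 4-aligned)
84..88  refcount  (4B, 4-aligned)
88..89  state  (1B, 1-aligned)
89..96  -- tail padding (7B)
sizeof = 96, alignof = 8

96 bytes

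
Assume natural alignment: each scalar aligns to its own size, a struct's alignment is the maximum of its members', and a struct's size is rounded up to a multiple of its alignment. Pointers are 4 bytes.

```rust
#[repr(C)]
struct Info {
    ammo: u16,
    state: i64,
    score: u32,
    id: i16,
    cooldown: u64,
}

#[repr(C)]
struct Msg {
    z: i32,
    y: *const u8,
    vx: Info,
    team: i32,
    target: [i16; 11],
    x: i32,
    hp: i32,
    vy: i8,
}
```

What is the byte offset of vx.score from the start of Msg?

24

Info: @0: ammo [2B, align 2] → 2; +6 pad (align 8); @8: state [8B, align 8] → 16; @16: score [4B, align 4] → 20; @20: id [2B, align 2] → 22; +2 pad (align 8); @24: cooldown [8B, align 8] → 32; size 32, align 8
@0: z [4B, align 4] → 4
@4: y [4B, align 4] → 8
@8: vx [32B, align 8] → 40
within Info: score at 16
8 + 16 = 24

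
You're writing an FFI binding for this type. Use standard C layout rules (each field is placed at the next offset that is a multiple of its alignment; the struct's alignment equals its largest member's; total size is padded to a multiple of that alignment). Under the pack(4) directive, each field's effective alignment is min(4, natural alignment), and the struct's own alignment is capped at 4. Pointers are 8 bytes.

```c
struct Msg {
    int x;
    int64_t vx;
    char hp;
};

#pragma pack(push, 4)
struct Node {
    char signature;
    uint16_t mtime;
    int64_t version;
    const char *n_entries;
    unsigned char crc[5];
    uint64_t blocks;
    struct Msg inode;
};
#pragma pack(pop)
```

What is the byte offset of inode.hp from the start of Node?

Msg: @0: x [4B, align 4] → 4; +4 pad (align 8); @8: vx [8B, align 8] → 16; @16: hp [1B, align 1] → 17; +7 tail pad (align 8); size 24, align 8
@0: signature [1B, align 1] → 1
+1 pad (align 2)
@2: mtime [2B, align 2] → 4
@4: version [8B, align 4] → 12
@12: n_entries [8B, align 4] → 20
@20: crc [5B, align 1] → 25
+3 pad (align 4)
@28: blocks [8B, align 4] → 36
@36: inode [24B, align 4] → 60
within Msg: hp at 16
36 + 16 = 52

52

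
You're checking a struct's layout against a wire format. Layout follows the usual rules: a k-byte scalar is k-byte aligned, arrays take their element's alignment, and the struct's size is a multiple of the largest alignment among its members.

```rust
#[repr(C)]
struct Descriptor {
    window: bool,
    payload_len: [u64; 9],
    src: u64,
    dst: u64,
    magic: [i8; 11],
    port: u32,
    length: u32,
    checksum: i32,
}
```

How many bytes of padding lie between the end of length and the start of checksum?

@0: window [1B, align 1] → 1
+7 pad (align 8)
@8: payload_len [72B, align 8] → 80
@80: src [8B, align 8] → 88
@88: dst [8B, align 8] → 96
@96: magic [11B, align 1] → 107
+1 pad (align 4)
@108: port [4B, align 4] → 112
@112: length [4B, align 4] → 116
@116: checksum [4B, align 4] → 120

0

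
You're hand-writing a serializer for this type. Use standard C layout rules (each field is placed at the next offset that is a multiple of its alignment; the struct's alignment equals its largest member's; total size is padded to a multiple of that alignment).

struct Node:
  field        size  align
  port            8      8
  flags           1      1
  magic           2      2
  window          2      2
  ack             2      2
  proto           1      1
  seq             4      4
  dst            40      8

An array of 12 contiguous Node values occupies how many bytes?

768

port at 0 (size 8, align 8) → ends 8
flags at 8 (size 1, align 1) → ends 9
pad 1 to align 2 for magic
magic at 10 (size 2, align 2) → ends 12
window at 12 (size 2, align 2) → ends 14
ack at 14 (size 2, align 2) → ends 16
proto at 16 (size 1, align 1) → ends 17
pad 3 to align 4 for seq
seq at 20 (size 4, align 4) → ends 24
dst at 24 (size 40, align 8) → ends 64
total 64 bytes, alignment 8
array of 12: 12 × 64 = 768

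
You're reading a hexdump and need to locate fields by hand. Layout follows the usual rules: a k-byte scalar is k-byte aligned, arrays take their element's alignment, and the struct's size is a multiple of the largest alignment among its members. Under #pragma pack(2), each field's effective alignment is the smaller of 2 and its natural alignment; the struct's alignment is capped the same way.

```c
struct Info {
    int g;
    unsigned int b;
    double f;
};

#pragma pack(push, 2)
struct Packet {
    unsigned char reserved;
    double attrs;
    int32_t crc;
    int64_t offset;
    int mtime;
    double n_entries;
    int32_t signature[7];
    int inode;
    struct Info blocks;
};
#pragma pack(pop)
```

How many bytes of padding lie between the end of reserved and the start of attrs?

1

Info: 0..4  g  (4B, 4-aligned); 4..8  b  (4B, 4-aligned); 8..16  f  (8B, 8-aligned); sizeof = 16, alignof = 8
0..1  reserved  (1B, 1-aligned)
1..2  -- padding (1B)
2..10  attrs  (8B, 2-aligned)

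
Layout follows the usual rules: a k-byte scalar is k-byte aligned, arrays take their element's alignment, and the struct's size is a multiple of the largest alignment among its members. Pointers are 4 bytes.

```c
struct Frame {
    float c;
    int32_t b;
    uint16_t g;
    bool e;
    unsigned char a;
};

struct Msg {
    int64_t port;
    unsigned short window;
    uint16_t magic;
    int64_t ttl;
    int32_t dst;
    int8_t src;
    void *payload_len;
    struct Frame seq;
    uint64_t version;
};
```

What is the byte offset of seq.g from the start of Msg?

44

Frame: c at 0 (size 4, align 4) → ends 4; b at 4 (size 4, align 4) → ends 8; g at 8 (size 2, align 2) → ends 10; e at 10 (size 1, align 1) → ends 11; a at 11 (size 1, align 1) → ends 12; total 12 bytes, alignment 4
port at 0 (size 8, align 8) → ends 8
window at 8 (size 2, align 2) → ends 10
magic at 10 (size 2, align 2) → ends 12
pad 4 to align 8 for ttl
ttl at 16 (size 8, align 8) → ends 24
dst at 24 (size 4, align 4) → ends 28
src at 28 (size 1, align 1) → ends 29
pad 3 to align 4 for payload_len
payload_len at 32 (size 4, align 4) → ends 36
seq at 36 (size 12, align 4) → ends 48
within Frame: g at 8
36 + 8 = 44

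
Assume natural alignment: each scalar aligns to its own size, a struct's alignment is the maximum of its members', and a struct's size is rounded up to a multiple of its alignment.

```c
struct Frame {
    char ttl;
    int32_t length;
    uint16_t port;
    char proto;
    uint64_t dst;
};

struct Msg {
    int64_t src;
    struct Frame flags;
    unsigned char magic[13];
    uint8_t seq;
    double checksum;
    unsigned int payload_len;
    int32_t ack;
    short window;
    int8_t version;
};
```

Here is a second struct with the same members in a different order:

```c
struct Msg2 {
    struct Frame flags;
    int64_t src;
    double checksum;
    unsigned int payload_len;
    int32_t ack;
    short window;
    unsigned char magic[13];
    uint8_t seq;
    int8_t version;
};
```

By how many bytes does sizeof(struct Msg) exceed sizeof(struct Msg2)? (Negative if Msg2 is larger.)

Frame: @0: ttl [1B, align 1] → 1; +3 pad (align 4); @4: length [4B, align 4] → 8; @8: port [2B, align 2] → 10; @10: proto [1B, align 1] → 11; +5 pad (align 8); @16: dst [8B, align 8] → 24; size 24, align 8
@0: src [8B, align 8] → 8
@8: flags [24B, align 8] → 32
@32: magic [13B, align 1] → 45
@45: seq [1B, align 1] → 46
+2 pad (align 8)
@48: checksum [8B, align 8] → 56
@56: payload_len [4B, align 4] → 60
@60: ack [4B, align 4] → 64
@64: window [2B, align 2] → 66
@66: version [1B, align 1] → 67
+5 tail pad (align 8)
size 72, align 8
— Msg2 —
@0: flags [24B, align 8] → 24
@24: src [8B, align 8] → 32
@32: checksum [8B, align 8] → 40
@40: payload_len [4B, align 4] → 44
@44: ack [4B, align 4] → 48
@48: window [2B, align 2] → 50
@50: magic [13B, align 1] → 63
@63: seq [1B, align 1] → 64
@64: version [1B, align 1] → 65
+7 tail pad (align 8)
size 72, align 8
72 − 72 = 0

0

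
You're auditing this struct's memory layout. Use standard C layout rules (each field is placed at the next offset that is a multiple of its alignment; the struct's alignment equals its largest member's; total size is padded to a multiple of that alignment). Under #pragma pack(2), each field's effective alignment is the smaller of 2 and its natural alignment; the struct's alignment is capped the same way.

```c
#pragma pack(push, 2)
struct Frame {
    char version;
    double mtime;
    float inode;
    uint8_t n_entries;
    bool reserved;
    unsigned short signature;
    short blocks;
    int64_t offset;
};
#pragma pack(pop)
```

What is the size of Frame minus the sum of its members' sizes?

@0: version [1B, align 1] → 1
+1 pad (align 2)
@2: mtime [8B, align 2] → 10
@10: inode [4B, align 2] → 14
@14: n_entries [1B, align 1] → 15
@15: reserved [1B, align 1] → 16
@16: signature [2B, align 2] → 18
@18: blocks [2B, align 2] → 20
@20: offset [8B, align 2] → 28
size 28, align 2
data bytes 27, size 28 → padding 1

1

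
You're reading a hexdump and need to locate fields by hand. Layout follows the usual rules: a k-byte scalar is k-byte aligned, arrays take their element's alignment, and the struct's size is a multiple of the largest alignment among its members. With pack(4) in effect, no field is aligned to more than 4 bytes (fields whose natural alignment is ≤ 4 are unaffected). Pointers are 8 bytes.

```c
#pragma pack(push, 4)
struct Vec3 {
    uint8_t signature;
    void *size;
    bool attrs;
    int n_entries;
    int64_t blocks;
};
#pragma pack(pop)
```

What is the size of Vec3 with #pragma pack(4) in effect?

28

0..1  signature  (1B, 1-aligned)
1..4  -- padding (3B)
4..12  size  (8B, 4-aligned)
12..13  attrs  (1B, 1-aligned)
13..16  -- padding (3B)
16..20  n_entries  (4B, 4-aligned)
20..28  blocks  (8B, 4-aligned)
sizeof = 28, alignof = 4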